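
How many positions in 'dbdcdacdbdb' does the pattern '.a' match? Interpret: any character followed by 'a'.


Pattern: .a means any character followed by 'a'.
Scanning 'dbdcdacdbdb' position-by-position:
  Pos 0: window 'db' -> no
  Pos 1: window 'bd' -> no
  Pos 2: window 'dc' -> no
  Pos 3: window 'cd' -> no
  Pos 4: window 'da' -> MATCH
  Pos 5: window 'ac' -> no
  Pos 6: window 'cd' -> no
  Pos 7: window 'db' -> no
  Pos 8: window 'bd' -> no
  Pos 9: window 'db' -> no
  Pos 10: window 'b' -> no
Total matches: 1

1


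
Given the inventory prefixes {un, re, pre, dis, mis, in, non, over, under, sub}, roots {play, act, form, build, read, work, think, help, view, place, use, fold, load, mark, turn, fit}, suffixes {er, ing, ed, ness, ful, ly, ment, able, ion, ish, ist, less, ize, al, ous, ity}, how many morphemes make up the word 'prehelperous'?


Segmenting 'prehelperous' against the inventory:
  'pre' -> prefix (morpheme 1)
  'help' -> root (morpheme 2)
  'er' -> suffix (morpheme 3)
  'ous' -> suffix (morpheme 4)
Total morphemes: 4

4


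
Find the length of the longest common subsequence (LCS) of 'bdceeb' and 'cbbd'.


DP table for LCS of 'bdceeb' and 'cbbd':
       c  b  b  d
    0  0  0  0  0
  b 0  0  1  1  1
  d 0  0  1  1  2
  c 0  1  1  1  2
  e 0  1  1  1  2
  e 0  1  1  1  2
  b 0  1  2  2  2
LCS: 'bd'
LCS length = 2

2


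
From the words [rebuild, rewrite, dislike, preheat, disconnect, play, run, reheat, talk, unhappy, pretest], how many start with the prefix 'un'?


Checking each word for prefix 'un':
  'rebuild' -> no (count: 0)
  'rewrite' -> no (count: 0)
  'dislike' -> no (count: 0)
  'preheat' -> no (count: 0)
  'disconnect' -> no (count: 0)
  'play' -> no (count: 0)
  'run' -> no (count: 0)
  'reheat' -> no (count: 0)
  'talk' -> no (count: 0)
  'unhappy' -> YES, starts with 'un' (count: 1)
  'pretest' -> no (count: 1)
Total with prefix 'un': 1

1


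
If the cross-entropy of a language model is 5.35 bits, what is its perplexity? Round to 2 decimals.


Perplexity formula: PP = 2^H
H = 5.35
PP = 2^5.35
Decompose: 2^5.35 = 2^5 * 2^0.35
2^5 = 32, 2^0.35 ~ 1.2745606
PP ~ 32 * 1.2745606 = 40.7859392
Rounded to 2 decimals: 40.79

40.79


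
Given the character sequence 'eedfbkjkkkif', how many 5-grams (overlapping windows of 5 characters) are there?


String 'eedfbkjkkkif' has length L = 12.
Number of overlapping n-grams = L - n + 1
Substituting: 12 - 5 + 1 = 8

8


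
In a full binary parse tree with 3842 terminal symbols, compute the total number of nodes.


Leaf nodes (terminals): 3842
Internal nodes = n - 1 = 3842 - 1 = 3841
Total = leaves + internal = 3842 + 3841 = 7683

7683


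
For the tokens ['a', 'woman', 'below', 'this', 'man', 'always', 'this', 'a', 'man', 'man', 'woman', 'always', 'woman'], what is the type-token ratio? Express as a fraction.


Tokens: 13
Unique types: ('a', 'always', 'below', 'man', 'this', 'woman') = 6
TTR = 6/13
Already in lowest terms.

6/13


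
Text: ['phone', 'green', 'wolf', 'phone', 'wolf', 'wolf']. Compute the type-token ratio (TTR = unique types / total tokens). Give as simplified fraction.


Tokens: 6
Unique types: ('green', 'phone', 'wolf') = 3
TTR = 3/6
Simplify: divide both by 3 -> 1/2
TTR = 1/2

1/2


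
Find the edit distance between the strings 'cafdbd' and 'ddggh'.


Building DP table for s1='cafdbd' (len 6) and s2='ddggh' (len 5):
       d  d  g  g  h
    0  1  2  3  4  5
  c 1  1  2  3  4  5
  a 2  2  2  3  4  5
  f 3  3  3  3  4  5
  d 4  3  3  4  4  5
  b 5  4  4  4  5  5
  d 6  5  4  5  5  6
Edit distance = dp[6][5] = 6

6


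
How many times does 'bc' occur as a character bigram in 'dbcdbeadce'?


Scanning 'dbcdbeadce' for bigram 'bc':
  Position 0: 'db' -> no
  Position 1: 'bc' -> MATCH
  Position 2: 'cd' -> no
  Position 3: 'db' -> no
  Position 4: 'be' -> no
  Position 5: 'ea' -> no
  Position 6: 'ad' -> no
  Position 7: 'dc' -> no
  Position 8: 'ce' -> no
Total matches: 1

1


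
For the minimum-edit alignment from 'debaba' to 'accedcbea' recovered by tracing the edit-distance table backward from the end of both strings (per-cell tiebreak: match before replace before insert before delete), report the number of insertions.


Edit distance = 6. Backtracking from cell (6, 9) with preference match > replace > insert > delete,
then listing the resulting alignment 'debaba' -> 'accedcbea' left to right:
  Step 1: insert 'a' [insertion #1]
  Step 2: insert 'c' [insertion #2]
  Step 3: replace d->c
  Step 4: keep 'e'
  Step 5: replace b->d
  Step 6: replace a->c
  Step 7: keep 'b'
  Step 8: insert 'e' [insertion #3]
  Step 9: keep 'a'
Total insertions: 3

3


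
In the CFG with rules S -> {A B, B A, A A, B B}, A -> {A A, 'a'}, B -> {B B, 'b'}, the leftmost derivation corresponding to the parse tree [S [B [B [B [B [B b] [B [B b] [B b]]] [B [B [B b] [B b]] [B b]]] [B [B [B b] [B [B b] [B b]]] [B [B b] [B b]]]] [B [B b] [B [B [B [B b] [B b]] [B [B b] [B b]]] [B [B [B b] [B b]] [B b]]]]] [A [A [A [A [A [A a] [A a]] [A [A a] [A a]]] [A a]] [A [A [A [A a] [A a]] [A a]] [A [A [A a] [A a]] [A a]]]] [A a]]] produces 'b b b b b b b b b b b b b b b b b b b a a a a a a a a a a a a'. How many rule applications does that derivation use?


Every bracketed nonterminal node [X ...] in the tree is produced by exactly one rule application.
Reading the tree off as a leftmost derivation:
  Step 1: S  =>  B A   (applied S -> B A)
  Step 2: B A  =>  B B A   (applied B -> B B)
  Step 3: B B A  =>  B B B A   (applied B -> B B)
  Step 4: B B B A  =>  B B B B A   (applied B -> B B)
  Step 5: B B B B A  =>  B B B B B A   (applied B -> B B)
  Step 6: B B B B B A  =>  b B B B B A   (applied B -> b)
  Step 7: b B B B B A  =>  b B B B B B A   (applied B -> B B)
  Step 8: b B B B B B A  =>  b b B B B B A   (applied B -> b)
  Step 9: b b B B B B A  =>  b b b B B B A   (applied B -> b)
  Step 10: b b b B B B A  =>  b b b B B B B A   (applied B -> B B)
  Step 11: b b b B B B B A  =>  b b b B B B B B A   (applied B -> B B)
  Step 12: b b b B B B B B A  =>  b b b b B B B B A   (applied B -> b)
  Step 13: b b b b B B B B A  =>  b b b b b B B B A   (applied B -> b)
  Step 14: b b b b b B B B A  =>  b b b b b b B B A   (applied B -> b)
  Step 15: b b b b b b B B A  =>  b b b b b b B B B A   (applied B -> B B)
  Step 16: b b b b b b B B B A  =>  b b b b b b B B B B A   (applied B -> B B)
  Step 17: b b b b b b B B B B A  =>  b b b b b b b B B B A   (applied B -> b)
  Step 18: b b b b b b b B B B A  =>  b b b b b b b B B B B A   (applied B -> B B)
  Step 19: b b b b b b b B B B B A  =>  b b b b b b b b B B B A   (applied B -> b)
  Step 20: b b b b b b b b B B B A  =>  b b b b b b b b b B B A   (applied B -> b)
  Step 21: b b b b b b b b b B B A  =>  b b b b b b b b b B B B A   (applied B -> B B)
  Step 22: b b b b b b b b b B B B A  =>  b b b b b b b b b b B B A   (applied B -> b)
  Step 23: b b b b b b b b b b B B A  =>  b b b b b b b b b b b B A   (applied B -> b)
  Step 24: b b b b b b b b b b b B A  =>  b b b b b b b b b b b B B A   (applied B -> B B)
  Step 25: b b b b b b b b b b b B B A  =>  b b b b b b b b b b b b B A   (applied B -> b)
  Step 26: b b b b b b b b b b b b B A  =>  b b b b b b b b b b b b B B A   (applied B -> B B)
  Step 27: b b b b b b b b b b b b B B A  =>  b b b b b b b b b b b b B B B A   (applied B -> B B)
  Step 28: b b b b b b b b b b b b B B B A  =>  b b b b b b b b b b b b B B B B A   (applied B -> B B)
  Step 29: b b b b b b b b b b b b B B B B A  =>  b b b b b b b b b b b b b B B B A   (applied B -> b)
  Step 30: b b b b b b b b b b b b b B B B A  =>  b b b b b b b b b b b b b b B B A   (applied B -> b)
  Step 31: b b b b b b b b b b b b b b B B A  =>  b b b b b b b b b b b b b b B B B A   (applied B -> B B)
  Step 32: b b b b b b b b b b b b b b B B B A  =>  b b b b b b b b b b b b b b b B B A   (applied B -> b)
  Step 33: b b b b b b b b b b b b b b b B B A  =>  b b b b b b b b b b b b b b b b B A   (applied B -> b)
  Step 34: b b b b b b b b b b b b b b b b B A  =>  b b b b b b b b b b b b b b b b B B A   (applied B -> B B)
  Step 35: b b b b b b b b b b b b b b b b B B A  =>  b b b b b b b b b b b b b b b b B B B A   (applied B -> B B)
  Step 36: b b b b b b b b b b b b b b b b B B B A  =>  b b b b b b b b b b b b b b b b b B B A   (applied B -> b)
  Step 37: b b b b b b b b b b b b b b b b b B B A  =>  b b b b b b b b b b b b b b b b b b B A   (applied B -> b)
  Step 38: b b b b b b b b b b b b b b b b b b B A  =>  b b b b b b b b b b b b b b b b b b b A   (applied B -> b)
  Step 39: b b b b b b b b b b b b b b b b b b b A  =>  b b b b b b b b b b b b b b b b b b b A A   (applied A -> A A)
  Step 40: b b b b b b b b b b b b b b b b b b b A A  =>  b b b b b b b b b b b b b b b b b b b A A A   (applied A -> A A)
  Step 41: b b b b b b b b b b b b b b b b b b b A A A  =>  b b b b b b b b b b b b b b b b b b b A A A A   (applied A -> A A)
  Step 42: b b b b b b b b b b b b b b b b b b b A A A A  =>  b b b b b b b b b b b b b b b b b b b A A A A A   (applied A -> A A)
  Step 43: b b b b b b b b b b b b b b b b b b b A A A A A  =>  b b b b b b b b b b b b b b b b b b b A A A A A A   (applied A -> A A)
  Step 44: b b b b b b b b b b b b b b b b b b b A A A A A A  =>  b b b b b b b b b b b b b b b b b b b a A A A A A   (applied A -> a)
  Step 45: b b b b b b b b b b b b b b b b b b b a A A A A A  =>  b b b b b b b b b b b b b b b b b b b a a A A A A   (applied A -> a)
  Step 46: b b b b b b b b b b b b b b b b b b b a a A A A A  =>  b b b b b b b b b b b b b b b b b b b a a A A A A A   (applied A -> A A)
  Step 47: b b b b b b b b b b b b b b b b b b b a a A A A A A  =>  b b b b b b b b b b b b b b b b b b b a a a A A A A   (applied A -> a)
  Step 48: b b b b b b b b b b b b b b b b b b b a a a A A A A  =>  b b b b b b b b b b b b b b b b b b b a a a a A A A   (applied A -> a)
  Step 49: b b b b b b b b b b b b b b b b b b b a a a a A A A  =>  b b b b b b b b b b b b b b b b b b b a a a a a A A   (applied A -> a)
  Step 50: b b b b b b b b b b b b b b b b b b b a a a a a A A  =>  b b b b b b b b b b b b b b b b b b b a a a a a A A A   (applied A -> A A)
  Step 51: b b b b b b b b b b b b b b b b b b b a a a a a A A A  =>  b b b b b b b b b b b b b b b b b b b a a a a a A A A A   (applied A -> A A)
  Step 52: b b b b b b b b b b b b b b b b b b b a a a a a A A A A  =>  b b b b b b b b b b b b b b b b b b b a a a a a A A A A A   (applied A -> A A)
  Step 53: b b b b b b b b b b b b b b b b b b b a a a a a A A A A A  =>  b b b b b b b b b b b b b b b b b b b a a a a a a A A A A   (applied A -> a)
  Step 54: b b b b b b b b b b b b b b b b b b b a a a a a a A A A A  =>  b b b b b b b b b b b b b b b b b b b a a a a a a a A A A   (applied A -> a)
  Step 55: b b b b b b b b b b b b b b b b b b b a a a a a a a A A A  =>  b b b b b b b b b b b b b b b b b b b a a a a a a a a A A   (applied A -> a)
  Step 56: b b b b b b b b b b b b b b b b b b b a a a a a a a a A A  =>  b b b b b b b b b b b b b b b b b b b a a a a a a a a A A A   (applied A -> A A)
  Step 57: b b b b b b b b b b b b b b b b b b b a a a a a a a a A A A  =>  b b b b b b b b b b b b b b b b b b b a a a a a a a a A A A A   (applied A -> A A)
  Step 58: b b b b b b b b b b b b b b b b b b b a a a a a a a a A A A A  =>  b b b b b b b b b b b b b b b b b b b a a a a a a a a a A A A   (applied A -> a)
  Step 59: b b b b b b b b b b b b b b b b b b b a a a a a a a a a A A A  =>  b b b b b b b b b b b b b b b b b b b a a a a a a a a a a A A   (applied A -> a)
  Step 60: b b b b b b b b b b b b b b b b b b b a a a a a a a a a a A A  =>  b b b b b b b b b b b b b b b b b b b a a a a a a a a a a a A   (applied A -> a)
  Step 61: b b b b b b b b b b b b b b b b b b b a a a a a a a a a a a A  =>  b b b b b b b b b b b b b b b b b b b a a a a a a a a a a a a   (applied A -> a)
Final yield: b b b b b b b b b b b b b b b b b b b a a a a a a a a a a a a
Total rewrite steps: 61

61


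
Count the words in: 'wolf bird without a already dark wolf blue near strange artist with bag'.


Counting words by splitting on spaces:
  Word 1: 'wolf'
  Word 2: 'bird'
  Word 3: 'without'
  Word 4: 'a'
  Word 5: 'already'
  Word 6: 'dark'
  Word 7: 'wolf'
  Word 8: 'blue'
  Word 9: 'near'
  Word 10: 'strange'
  Word 11: 'artist'
  Word 12: 'with'
  Word 13: 'bag'
Total words: 13

13


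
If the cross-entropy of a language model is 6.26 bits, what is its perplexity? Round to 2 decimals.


Perplexity formula: PP = 2^H
H = 6.26
PP = 2^6.26
Decompose: 2^6.26 = 2^6 * 2^0.26
2^6 = 64, 2^0.26 ~ 1.1974787
PP ~ 64 * 1.1974787 = 76.6386368
Rounded to 2 decimals: 76.64

76.64


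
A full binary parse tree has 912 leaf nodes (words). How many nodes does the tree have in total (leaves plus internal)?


Leaf nodes (terminals): 912
Internal nodes = n - 1 = 912 - 1 = 911
Total = leaves + internal = 912 + 911 = 1823

1823


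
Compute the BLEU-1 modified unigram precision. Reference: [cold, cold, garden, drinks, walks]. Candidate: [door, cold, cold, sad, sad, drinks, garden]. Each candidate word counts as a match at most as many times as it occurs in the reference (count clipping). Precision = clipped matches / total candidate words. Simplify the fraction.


Reference word counts: {'cold': 2, 'drinks': 1, 'garden': 1, 'walks': 1}
Checking each candidate word (with clipping):
  'door' -> not in reference -> no match (matches: 0)
  'cold' -> in reference (ref count 2, used 1/2) -> match (matches: 1)
  'cold' -> in reference (ref count 2, used 2/2) -> match (matches: 2)
  'sad' -> not in reference -> no match (matches: 2)
  'sad' -> not in reference -> no match (matches: 2)
  'drinks' -> in reference (ref count 1, used 1/1) -> match (matches: 3)
  'garden' -> in reference (ref count 1, used 1/1) -> match (matches: 4)
Clipped matches: 4, Candidate length: 7
Precision = 4/7

4/7


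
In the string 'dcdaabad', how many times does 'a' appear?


Scanning 'dcdaabad' for 'a':
  Position 3: 'a' -> MATCH (count: 1)
  Position 4: 'a' -> MATCH (count: 2)
  Position 6: 'a' -> MATCH (count: 3)
Total occurrences of 'a': 3

3


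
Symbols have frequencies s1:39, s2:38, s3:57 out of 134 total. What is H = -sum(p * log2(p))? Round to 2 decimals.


Computing entropy H = -sum(p_i * log2(p_i)):
  s1: p = 39/134 = 0.2910, -p*log2(p) = 0.5183
  s2: p = 38/134 = 0.2836, -p*log2(p) = 0.5156
  s3: p = 57/134 = 0.4254, -p*log2(p) = 0.5246
H = sum of terms = 1.5585
Rounded to 2 decimals: 1.56

1.56


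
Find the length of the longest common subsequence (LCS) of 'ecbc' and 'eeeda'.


DP table for LCS of 'ecbc' and 'eeeda':
       e  e  e  d  a
    0  0  0  0  0  0
  e 0  1  1  1  1  1
  c 0  1  1  1  1  1
  b 0  1  1  1  1  1
  c 0  1  1  1  1  1
LCS: 'e'
LCS length = 1

1


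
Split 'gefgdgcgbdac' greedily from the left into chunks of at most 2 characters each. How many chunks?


'gefgdgcgbdac' has 12 characters.
Chunking with max size 2:
  Chunk 1: 'ge' (positions 0-1)
  Chunk 2: 'fg' (positions 2-3)
  Chunk 3: 'dg' (positions 4-5)
  Chunk 4: 'cg' (positions 6-7)
  Chunk 5: 'bd' (positions 8-9)
  Chunk 6: 'ac' (positions 10-11)
Total chunks: ceil(12 / 2) = 6

6


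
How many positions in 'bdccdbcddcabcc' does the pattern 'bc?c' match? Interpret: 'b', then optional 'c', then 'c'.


Pattern: bc?c means 'b', then optional 'c', then 'c'.
Scanning 'bdccdbcddcabcc' position-by-position:
  Pos 0: window 'bdc' -> no
  Pos 1: window 'dcc' -> no
  Pos 2: window 'ccd' -> no
  Pos 3: window 'cdb' -> no
  Pos 4: window 'dbc' -> no
  Pos 5: window 'bcd' -> MATCH
  Pos 6: window 'cdd' -> no
  Pos 7: window 'ddc' -> no
  Pos 8: window 'dca' -> no
  Pos 9: window 'cab' -> no
  Pos 10: window 'abc' -> no
  Pos 11: window 'bcc' -> MATCH
  Pos 12: window 'cc' -> no
  Pos 13: window 'c' -> no
Total matches: 2

2


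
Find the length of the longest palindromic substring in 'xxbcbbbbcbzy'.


Scanning 'xxbcbbbbcbzy' for palindromic substrings.
Substring at positions 2-9: 'bcbbbbcb'.
Check: reverse('bcbbbbcb') = 'bcbbbbcb' -> palindrome confirmed.
Neighbouring characters ('x' / 'z') break symmetry, so it cannot extend further.
No longer palindromic substring exists; longest length = 8

8


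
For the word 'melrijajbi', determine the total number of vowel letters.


Scanning each character of 'melrijajbi':
  Position 1: 'm' -> consonant (running count: 0)
  Position 2: 'e' -> vowel (running count: 1)
  Position 3: 'l' -> consonant (running count: 1)
  Position 4: 'r' -> consonant (running count: 1)
  Position 5: 'i' -> vowel (running count: 2)
  Position 6: 'j' -> consonant (running count: 2)
  Position 7: 'a' -> vowel (running count: 3)
  Position 8: 'j' -> consonant (running count: 3)
  Position 9: 'b' -> consonant (running count: 3)
  Position 10: 'i' -> vowel (running count: 4)
Total vowels: 4

4


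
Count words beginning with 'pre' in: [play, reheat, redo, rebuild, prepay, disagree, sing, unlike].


Checking each word for prefix 'pre':
  'play' -> no (count: 0)
  'reheat' -> no (count: 0)
  'redo' -> no (count: 0)
  'rebuild' -> no (count: 0)
  'prepay' -> YES, starts with 'pre' (count: 1)
  'disagree' -> no (count: 1)
  'sing' -> no (count: 1)
  'unlike' -> no (count: 1)
Total with prefix 'pre': 1

1


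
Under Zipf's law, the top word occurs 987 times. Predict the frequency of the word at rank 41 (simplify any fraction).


Zipf's law: freq(rank) = f1 / rank
f1 = 987, rank = 41
freq = 987 / 41
GCD(987, 41) = 1
Simplified: 987/41

987/41


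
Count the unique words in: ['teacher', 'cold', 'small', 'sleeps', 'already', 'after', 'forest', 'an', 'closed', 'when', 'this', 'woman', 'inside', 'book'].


Listing all tokens and tracking unique types:
  Token 1: 'teacher' -> NEW (unique so far: 1)
  Token 2: 'cold' -> NEW (unique so far: 2)
  Token 3: 'small' -> NEW (unique so far: 3)
  Token 4: 'sleeps' -> NEW (unique so far: 4)
  Token 5: 'already' -> NEW (unique so far: 5)
  Token 6: 'after' -> NEW (unique so far: 6)
  Token 7: 'forest' -> NEW (unique so far: 7)
  Token 8: 'an' -> NEW (unique so far: 8)
  Token 9: 'closed' -> NEW (unique so far: 9)
  Token 10: 'when' -> NEW (unique so far: 10)
  Token 11: 'this' -> NEW (unique so far: 11)
  Token 12: 'woman' -> NEW (unique so far: 12)
  Token 13: 'inside' -> NEW (unique so far: 13)
  Token 14: 'book' -> NEW (unique so far: 14)
Unique types: ('after', 'already', 'an', 'book', 'closed', 'cold', 'forest', 'inside', 'sleeps', 'small', 'teacher', 'this', 'when', 'woman')
Vocabulary size: 14

14


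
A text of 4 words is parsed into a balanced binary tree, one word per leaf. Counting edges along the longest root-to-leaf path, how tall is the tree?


In a balanced binary tree with n leaves the deepest leaf is ceil(log2(n)) edges below the root.
log2(4) = 2.0000
ceil(2.0000) = 2
height (edges) = 2

2


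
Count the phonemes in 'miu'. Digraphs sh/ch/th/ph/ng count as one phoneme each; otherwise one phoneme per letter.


Parsing 'miu' greedily, digraphs first:
  'm' -> consonant phoneme (phonemes so far: 1)
  'i' -> vowel phoneme (phonemes so far: 2)
  'u' -> vowel phoneme (phonemes so far: 3)
Total phonemes: 3

3


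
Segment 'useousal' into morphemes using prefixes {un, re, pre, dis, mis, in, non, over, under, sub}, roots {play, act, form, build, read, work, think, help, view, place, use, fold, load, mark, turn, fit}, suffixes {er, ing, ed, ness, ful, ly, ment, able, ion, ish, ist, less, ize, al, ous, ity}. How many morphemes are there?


Segmenting 'useousal' against the inventory:
  'use' -> root (morpheme 1)
  'ous' -> suffix (morpheme 2)
  'al' -> suffix (morpheme 3)
Total morphemes: 3

3


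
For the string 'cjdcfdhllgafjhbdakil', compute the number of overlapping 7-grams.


String 'cjdcfdhllgafjhbdakil' has length L = 20.
Number of overlapping n-grams = L - n + 1
Substituting: 20 - 7 + 1 = 14

14


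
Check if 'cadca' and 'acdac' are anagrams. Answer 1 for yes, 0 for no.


Sort characters of 'cadca': 'aaccd'
Sort characters of 'acdac': 'aaccd'
Sorted forms match -> they ARE anagrams
Result: 1

1


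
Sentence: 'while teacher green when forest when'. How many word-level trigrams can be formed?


Word trigrams from [6] words:
  Trigram 1: (while teacher green)
  Trigram 2: (teacher green when)
  Trigram 3: (green when forest)
  Trigram 4: (when forest when)
Total word trigrams: 6 - 2 = 4

4


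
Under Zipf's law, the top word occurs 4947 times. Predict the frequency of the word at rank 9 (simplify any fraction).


Zipf's law: freq(rank) = f1 / rank
f1 = 4947, rank = 9
freq = 4947 / 9
GCD(4947, 9) = 3
Simplified: 1649/3

1649/3


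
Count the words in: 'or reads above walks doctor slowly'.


Counting words by splitting on spaces:
  Word 1: 'or'
  Word 2: 'reads'
  Word 3: 'above'
  Word 4: 'walks'
  Word 5: 'doctor'
  Word 6: 'slowly'
Total words: 6

6


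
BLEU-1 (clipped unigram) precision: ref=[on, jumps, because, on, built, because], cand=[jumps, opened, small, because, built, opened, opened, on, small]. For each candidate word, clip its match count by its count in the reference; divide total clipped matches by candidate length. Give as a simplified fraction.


Reference word counts: {'because': 2, 'built': 1, 'jumps': 1, 'on': 2}
Checking each candidate word (with clipping):
  'jumps' -> in reference (ref count 1, used 1/1) -> match (matches: 1)
  'opened' -> not in reference -> no match (matches: 1)
  'small' -> not in reference -> no match (matches: 1)
  'because' -> in reference (ref count 2, used 1/2) -> match (matches: 2)
  'built' -> in reference (ref count 1, used 1/1) -> match (matches: 3)
  'opened' -> not in reference -> no match (matches: 3)
  'opened' -> not in reference -> no match (matches: 3)
  'on' -> in reference (ref count 2, used 1/2) -> match (matches: 4)
  'small' -> not in reference -> no match (matches: 4)
Clipped matches: 4, Candidate length: 9
Precision = 4/9

4/9


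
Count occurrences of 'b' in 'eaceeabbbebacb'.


Scanning 'eaceeabbbebacb' for 'b':
  Position 6: 'b' -> MATCH (count: 1)
  Position 7: 'b' -> MATCH (count: 2)
  Position 8: 'b' -> MATCH (count: 3)
  Position 10: 'b' -> MATCH (count: 4)
  Position 13: 'b' -> MATCH (count: 5)
Total occurrences of 'b': 5

5


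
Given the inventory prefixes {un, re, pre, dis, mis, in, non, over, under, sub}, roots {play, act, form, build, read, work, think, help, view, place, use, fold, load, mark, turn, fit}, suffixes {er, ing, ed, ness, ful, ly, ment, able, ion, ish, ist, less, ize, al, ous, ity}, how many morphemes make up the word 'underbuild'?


Segmenting 'underbuild' against the inventory:
  'under' -> prefix (morpheme 1)
  'build' -> root (morpheme 2)
Total morphemes: 2

2


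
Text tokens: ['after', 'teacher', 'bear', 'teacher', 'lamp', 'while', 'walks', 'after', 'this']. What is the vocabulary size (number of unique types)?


Listing all tokens and tracking unique types:
  Token 1: 'after' -> NEW (unique so far: 1)
  Token 2: 'teacher' -> NEW (unique so far: 2)
  Token 3: 'bear' -> NEW (unique so far: 3)
  Token 4: 'teacher' -> duplicate (unique so far: 3)
  Token 5: 'lamp' -> NEW (unique so far: 4)
  Token 6: 'while' -> NEW (unique so far: 5)
  Token 7: 'walks' -> NEW (unique so far: 6)
  Token 8: 'after' -> duplicate (unique so far: 6)
  Token 9: 'this' -> NEW (unique so far: 7)
Unique types: ('after', 'bear', 'lamp', 'teacher', 'this', 'walks', 'while')
Vocabulary size: 7

7


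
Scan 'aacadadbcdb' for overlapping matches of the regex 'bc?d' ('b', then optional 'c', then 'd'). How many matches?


Pattern: bc?d means 'b', then optional 'c', then 'd'.
Scanning 'aacadadbcdb' position-by-position:
  Pos 0: window 'aac' -> no
  Pos 1: window 'aca' -> no
  Pos 2: window 'cad' -> no
  Pos 3: window 'ada' -> no
  Pos 4: window 'dad' -> no
  Pos 5: window 'adb' -> no
  Pos 6: window 'dbc' -> no
  Pos 7: window 'bcd' -> MATCH
  Pos 8: window 'cdb' -> no
  Pos 9: window 'db' -> no
  Pos 10: window 'b' -> no
Total matches: 1

1


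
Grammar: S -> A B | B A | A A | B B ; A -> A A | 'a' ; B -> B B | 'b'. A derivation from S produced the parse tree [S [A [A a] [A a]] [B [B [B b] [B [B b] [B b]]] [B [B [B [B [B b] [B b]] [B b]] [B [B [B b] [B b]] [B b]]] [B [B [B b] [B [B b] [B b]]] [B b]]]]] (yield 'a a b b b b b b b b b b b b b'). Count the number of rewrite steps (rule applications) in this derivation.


Every bracketed nonterminal node [X ...] in the tree is produced by exactly one rule application.
Reading the tree off as a leftmost derivation:
  Step 1: S  =>  A B   (applied S -> A B)
  Step 2: A B  =>  A A B   (applied A -> A A)
  Step 3: A A B  =>  a A B   (applied A -> a)
  Step 4: a A B  =>  a a B   (applied A -> a)
  Step 5: a a B  =>  a a B B   (applied B -> B B)
  Step 6: a a B B  =>  a a B B B   (applied B -> B B)
  Step 7: a a B B B  =>  a a b B B   (applied B -> b)
  Step 8: a a b B B  =>  a a b B B B   (applied B -> B B)
  Step 9: a a b B B B  =>  a a b b B B   (applied B -> b)
  Step 10: a a b b B B  =>  a a b b b B   (applied B -> b)
  Step 11: a a b b b B  =>  a a b b b B B   (applied B -> B B)
  Step 12: a a b b b B B  =>  a a b b b B B B   (applied B -> B B)
  Step 13: a a b b b B B B  =>  a a b b b B B B B   (applied B -> B B)
  Step 14: a a b b b B B B B  =>  a a b b b B B B B B   (applied B -> B B)
  Step 15: a a b b b B B B B B  =>  a a b b b b B B B B   (applied B -> b)
  Step 16: a a b b b b B B B B  =>  a a b b b b b B B B   (applied B -> b)
  Step 17: a a b b b b b B B B  =>  a a b b b b b b B B   (applied B -> b)
  Step 18: a a b b b b b b B B  =>  a a b b b b b b B B B   (applied B -> B B)
  Step 19: a a b b b b b b B B B  =>  a a b b b b b b B B B B   (applied B -> B B)
  Step 20: a a b b b b b b B B B B  =>  a a b b b b b b b B B B   (applied B -> b)
  Step 21: a a b b b b b b b B B B  =>  a a b b b b b b b b B B   (applied B -> b)
  Step 22: a a b b b b b b b b B B  =>  a a b b b b b b b b b B   (applied B -> b)
  Step 23: a a b b b b b b b b b B  =>  a a b b b b b b b b b B B   (applied B -> B B)
  Step 24: a a b b b b b b b b b B B  =>  a a b b b b b b b b b B B B   (applied B -> B B)
  Step 25: a a b b b b b b b b b B B B  =>  a a b b b b b b b b b b B B   (applied B -> b)
  Step 26: a a b b b b b b b b b b B B  =>  a a b b b b b b b b b b B B B   (applied B -> B B)
  Step 27: a a b b b b b b b b b b B B B  =>  a a b b b b b b b b b b b B B   (applied B -> b)
  Step 28: a a b b b b b b b b b b b B B  =>  a a b b b b b b b b b b b b B   (applied B -> b)
  Step 29: a a b b b b b b b b b b b b B  =>  a a b b b b b b b b b b b b b   (applied B -> b)
Final yield: a a b b b b b b b b b b b b b
Total rewrite steps: 29

29


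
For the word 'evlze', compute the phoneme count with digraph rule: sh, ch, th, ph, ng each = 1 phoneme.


Parsing 'evlze' greedily, digraphs first:
  'e' -> vowel phoneme (phonemes so far: 1)
  'v' -> consonant phoneme (phonemes so far: 2)
  'l' -> consonant phoneme (phonemes so far: 3)
  'z' -> consonant phoneme (phonemes so far: 4)
  'e' -> vowel phoneme (phonemes so far: 5)
Total phonemes: 5

5


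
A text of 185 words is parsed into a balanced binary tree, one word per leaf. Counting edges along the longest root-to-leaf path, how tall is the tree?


In a balanced binary tree with n leaves the deepest leaf is ceil(log2(n)) edges below the root.
log2(185) = 7.5314
ceil(7.5314) = 8
height (edges) = 8

8


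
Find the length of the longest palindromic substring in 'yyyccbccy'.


Scanning 'yyyccbccy' for palindromic substrings.
Substring at positions 2-8: 'yccbccy'.
Check: reverse('yccbccy') = 'yccbccy' -> palindrome confirmed.
Neighbouring characters ('y' / '-') break symmetry, so it cannot extend further.
No longer palindromic substring exists; longest length = 7

7


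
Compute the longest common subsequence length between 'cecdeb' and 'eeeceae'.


DP table for LCS of 'cecdeb' and 'eeeceae':
       e  e  e  c  e  a  e
    0  0  0  0  0  0  0  0
  c 0  0  0  0  1  1  1  1
  e 0  1  1  1  1  2  2  2
  c 0  1  1  1  2  2  2  2
  d 0  1  1  1  2  2  2  2
  e 0  1  2  2  2  3  3  3
  b 0  1  2  2  2  3  3  3
LCS: 'cee'
LCS length = 3

3


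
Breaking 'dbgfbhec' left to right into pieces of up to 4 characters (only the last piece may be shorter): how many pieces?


'dbgfbhec' has 8 characters.
Chunking with max size 4:
  Chunk 1: 'dbgf' (positions 0-3)
  Chunk 2: 'bhec' (positions 4-7)
Total chunks: ceil(8 / 4) = 2

2


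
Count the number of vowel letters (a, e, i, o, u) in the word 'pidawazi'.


Scanning each character of 'pidawazi':
  Position 1: 'p' -> consonant (running count: 0)
  Position 2: 'i' -> vowel (running count: 1)
  Position 3: 'd' -> consonant (running count: 1)
  Position 4: 'a' -> vowel (running count: 2)
  Position 5: 'w' -> consonant (running count: 2)
  Position 6: 'a' -> vowel (running count: 3)
  Position 7: 'z' -> consonant (running count: 3)
  Position 8: 'i' -> vowel (running count: 4)
Total vowels: 4

4


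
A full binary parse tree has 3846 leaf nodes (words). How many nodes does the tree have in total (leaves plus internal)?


Leaf nodes (terminals): 3846
Internal nodes = n - 1 = 3846 - 1 = 3845
Total = leaves + internal = 3846 + 3845 = 7691

7691


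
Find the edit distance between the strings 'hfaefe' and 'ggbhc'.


Building DP table for s1='hfaefe' (len 6) and s2='ggbhc' (len 5):
       g  g  b  h  c
    0  1  2  3  4  5
  h 1  1  2  3  3  4
  f 2  2  2  3  4  4
  a 3  3  3  3  4  5
  e 4  4  4  4  4  5
  f 5  5  5  5  5  5
  e 6  6  6  6  6  6
Edit distance = dp[6][5] = 6

6


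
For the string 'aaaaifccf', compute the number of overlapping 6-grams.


String 'aaaaifccf' has length L = 9.
Number of overlapping n-grams = L - n + 1
Substituting: 9 - 6 + 1 = 4

4


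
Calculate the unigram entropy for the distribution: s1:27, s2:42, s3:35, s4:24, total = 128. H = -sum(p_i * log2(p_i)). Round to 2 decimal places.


Computing entropy H = -sum(p_i * log2(p_i)):
  s1: p = 27/128 = 0.2109, -p*log2(p) = 0.4736
  s2: p = 42/128 = 0.3281, -p*log2(p) = 0.5275
  s3: p = 35/128 = 0.2734, -p*log2(p) = 0.5115
  s4: p = 24/128 = 0.1875, -p*log2(p) = 0.4528
H = sum of terms = 1.9654
Rounded to 2 decimals: 1.97

1.97


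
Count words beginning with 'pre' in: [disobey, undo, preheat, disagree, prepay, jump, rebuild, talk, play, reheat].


Checking each word for prefix 'pre':
  'disobey' -> no (count: 0)
  'undo' -> no (count: 0)
  'preheat' -> YES, starts with 'pre' (count: 1)
  'disagree' -> no (count: 1)
  'prepay' -> YES, starts with 'pre' (count: 2)
  'jump' -> no (count: 2)
  'rebuild' -> no (count: 2)
  'talk' -> no (count: 2)
  'play' -> no (count: 2)
  'reheat' -> no (count: 2)
Total with prefix 'pre': 2

2


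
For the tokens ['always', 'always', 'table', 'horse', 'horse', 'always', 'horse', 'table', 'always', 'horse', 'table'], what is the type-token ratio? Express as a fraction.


Tokens: 11
Unique types: ('always', 'horse', 'table') = 3
TTR = 3/11
Already in lowest terms.

3/11


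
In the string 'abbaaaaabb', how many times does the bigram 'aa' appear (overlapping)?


Scanning 'abbaaaaabb' for bigram 'aa':
  Position 0: 'ab' -> no
  Position 1: 'bb' -> no
  Position 2: 'ba' -> no
  Position 3: 'aa' -> MATCH
  Position 4: 'aa' -> MATCH
  Position 5: 'aa' -> MATCH
  Position 6: 'aa' -> MATCH
  Position 7: 'ab' -> no
  Position 8: 'bb' -> no
Total matches: 4

4


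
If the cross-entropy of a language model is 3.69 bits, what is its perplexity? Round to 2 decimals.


Perplexity formula: PP = 2^H
H = 3.69
PP = 2^3.69
Decompose: 2^3.69 = 2^3 * 2^0.69
2^3 = 8, 2^0.69 ~ 1.6132835
PP ~ 8 * 1.6132835 = 12.9062680
Rounded to 2 decimals: 12.91

12.91


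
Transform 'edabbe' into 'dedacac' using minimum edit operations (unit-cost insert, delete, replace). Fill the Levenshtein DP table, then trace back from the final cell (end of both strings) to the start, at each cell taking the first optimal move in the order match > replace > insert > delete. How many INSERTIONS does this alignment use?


Edit distance = 4. Backtracking from cell (6, 7) with preference match > replace > insert > delete,
then listing the resulting alignment 'edabbe' -> 'dedacac' left to right:
  Step 1: insert 'd' [insertion #1]
  Step 2: keep 'e'
  Step 3: keep 'd'
  Step 4: keep 'a'
  Step 5: replace b->c
  Step 6: replace b->a
  Step 7: replace e->c
Total insertions: 1

1


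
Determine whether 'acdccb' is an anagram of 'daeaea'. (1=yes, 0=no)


Sort characters of 'acdccb': 'abcccd'
Sort characters of 'daeaea': 'aaadee'
Sorted forms differ -> they are NOT anagrams
Result: 0

0


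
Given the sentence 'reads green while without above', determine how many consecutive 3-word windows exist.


Word trigrams from [5] words:
  Trigram 1: (reads green while)
  Trigram 2: (green while without)
  Trigram 3: (while without above)
Total word trigrams: 5 - 2 = 3

3


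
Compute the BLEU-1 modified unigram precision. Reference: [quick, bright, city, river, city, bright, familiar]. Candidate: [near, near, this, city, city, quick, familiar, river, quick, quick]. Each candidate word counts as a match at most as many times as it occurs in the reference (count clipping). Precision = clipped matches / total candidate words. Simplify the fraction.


Reference word counts: {'bright': 2, 'city': 2, 'familiar': 1, 'quick': 1, 'river': 1}
Checking each candidate word (with clipping):
  'near' -> not in reference -> no match (matches: 0)
  'near' -> not in reference -> no match (matches: 0)
  'this' -> not in reference -> no match (matches: 0)
  'city' -> in reference (ref count 2, used 1/2) -> match (matches: 1)
  'city' -> in reference (ref count 2, used 2/2) -> match (matches: 2)
  'quick' -> in reference (ref count 1, used 1/1) -> match (matches: 3)
  'familiar' -> in reference (ref count 1, used 1/1) -> match (matches: 4)
  'river' -> in reference (ref count 1, used 1/1) -> match (matches: 5)
  'quick' -> ref count 1 already used up (1/1) -> clipped, no match (matches: 5)
  'quick' -> ref count 1 already used up (1/1) -> clipped, no match (matches: 5)
Clipped matches: 5, Candidate length: 10
Precision = 5/10 = 1/2

1/2


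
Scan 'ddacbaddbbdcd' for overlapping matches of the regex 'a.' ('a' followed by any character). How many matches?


Pattern: a. means 'a' followed by any character.
Scanning 'ddacbaddbbdcd' position-by-position:
  Pos 0: window 'dd' -> no
  Pos 1: window 'da' -> no
  Pos 2: window 'ac' -> MATCH
  Pos 3: window 'cb' -> no
  Pos 4: window 'ba' -> no
  Pos 5: window 'ad' -> MATCH
  Pos 6: window 'dd' -> no
  Pos 7: window 'db' -> no
  Pos 8: window 'bb' -> no
  Pos 9: window 'bd' -> no
  Pos 10: window 'dc' -> no
  Pos 11: window 'cd' -> no
  Pos 12: window 'd' -> no
Total matches: 2

2


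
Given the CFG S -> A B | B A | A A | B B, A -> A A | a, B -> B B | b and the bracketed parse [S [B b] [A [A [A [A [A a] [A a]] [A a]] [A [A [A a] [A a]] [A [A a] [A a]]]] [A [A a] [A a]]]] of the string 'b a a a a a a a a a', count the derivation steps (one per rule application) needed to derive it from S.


Every bracketed nonterminal node [X ...] in the tree is produced by exactly one rule application.
Reading the tree off as a leftmost derivation:
  Step 1: S  =>  B A   (applied S -> B A)
  Step 2: B A  =>  b A   (applied B -> b)
  Step 3: b A  =>  b A A   (applied A -> A A)
  Step 4: b A A  =>  b A A A   (applied A -> A A)
  Step 5: b A A A  =>  b A A A A   (applied A -> A A)
  Step 6: b A A A A  =>  b A A A A A   (applied A -> A A)
  Step 7: b A A A A A  =>  b a A A A A   (applied A -> a)
  Step 8: b a A A A A  =>  b a a A A A   (applied A -> a)
  Step 9: b a a A A A  =>  b a a a A A   (applied A -> a)
  Step 10: b a a a A A  =>  b a a a A A A   (applied A -> A A)
  Step 11: b a a a A A A  =>  b a a a A A A A   (applied A -> A A)
  Step 12: b a a a A A A A  =>  b a a a a A A A   (applied A -> a)
  Step 13: b a a a a A A A  =>  b a a a a a A A   (applied A -> a)
  Step 14: b a a a a a A A  =>  b a a a a a A A A   (applied A -> A A)
  Step 15: b a a a a a A A A  =>  b a a a a a a A A   (applied A -> a)
  Step 16: b a a a a a a A A  =>  b a a a a a a a A   (applied A -> a)
  Step 17: b a a a a a a a A  =>  b a a a a a a a A A   (applied A -> A A)
  Step 18: b a a a a a a a A A  =>  b a a a a a a a a A   (applied A -> a)
  Step 19: b a a a a a a a a A  =>  b a a a a a a a a a   (applied A -> a)
Final yield: b a a a a a a a a a
Total rewrite steps: 19

19


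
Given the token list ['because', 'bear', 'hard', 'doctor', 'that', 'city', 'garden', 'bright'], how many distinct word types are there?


Listing all tokens and tracking unique types:
  Token 1: 'because' -> NEW (unique so far: 1)
  Token 2: 'bear' -> NEW (unique so far: 2)
  Token 3: 'hard' -> NEW (unique so far: 3)
  Token 4: 'doctor' -> NEW (unique so far: 4)
  Token 5: 'that' -> NEW (unique so far: 5)
  Token 6: 'city' -> NEW (unique so far: 6)
  Token 7: 'garden' -> NEW (unique so far: 7)
  Token 8: 'bright' -> NEW (unique so far: 8)
Unique types: ('bear', 'because', 'bright', 'city', 'doctor', 'garden', 'hard', 'that')
Vocabulary size: 8

8


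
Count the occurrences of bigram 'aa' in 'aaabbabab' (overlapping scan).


Scanning 'aaabbabab' for bigram 'aa':
  Position 0: 'aa' -> MATCH
  Position 1: 'aa' -> MATCH
  Position 2: 'ab' -> no
  Position 3: 'bb' -> no
  Position 4: 'ba' -> no
  Position 5: 'ab' -> no
  Position 6: 'ba' -> no
  Position 7: 'ab' -> no
Total matches: 2

2


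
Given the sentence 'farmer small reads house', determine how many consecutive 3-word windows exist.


Word trigrams from [4] words:
  Trigram 1: (farmer small reads)
  Trigram 2: (small reads house)
Total word trigrams: 4 - 2 = 2

2


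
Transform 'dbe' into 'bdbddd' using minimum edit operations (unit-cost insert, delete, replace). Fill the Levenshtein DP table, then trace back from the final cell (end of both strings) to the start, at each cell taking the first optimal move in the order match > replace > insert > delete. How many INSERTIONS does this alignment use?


Edit distance = 4. Backtracking from cell (3, 6) with preference match > replace > insert > delete,
then listing the resulting alignment 'dbe' -> 'bdbddd' left to right:
  Step 1: insert 'b' [insertion #1]
  Step 2: keep 'd'
  Step 3: keep 'b'
  Step 4: insert 'd' [insertion #2]
  Step 5: insert 'd' [insertion #3]
  Step 6: replace e->d
Total insertions: 3

3


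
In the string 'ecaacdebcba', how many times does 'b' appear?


Scanning 'ecaacdebcba' for 'b':
  Position 7: 'b' -> MATCH (count: 1)
  Position 9: 'b' -> MATCH (count: 2)
Total occurrences of 'b': 2

2


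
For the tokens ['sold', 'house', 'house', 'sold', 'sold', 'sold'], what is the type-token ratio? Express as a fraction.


Tokens: 6
Unique types: ('house', 'sold') = 2
TTR = 2/6
Simplify: divide both by 2 -> 1/3
TTR = 1/3

1/3


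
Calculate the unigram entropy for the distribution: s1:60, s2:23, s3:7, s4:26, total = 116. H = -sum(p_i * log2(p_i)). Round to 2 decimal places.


Computing entropy H = -sum(p_i * log2(p_i)):
  s1: p = 60/116 = 0.5172, -p*log2(p) = 0.4919
  s2: p = 23/116 = 0.1983, -p*log2(p) = 0.4629
  s3: p = 7/116 = 0.0603, -p*log2(p) = 0.2444
  s4: p = 26/116 = 0.2241, -p*log2(p) = 0.4836
H = sum of terms = 1.6828
Rounded to 2 decimals: 1.68

1.68


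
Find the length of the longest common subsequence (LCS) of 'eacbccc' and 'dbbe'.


DP table for LCS of 'eacbccc' and 'dbbe':
       d  b  b  e
    0  0  0  0  0
  e 0  0  0  0  1
  a 0  0  0  0  1
  c 0  0  0  0  1
  b 0  0  1  1  1
  c 0  0  1  1  1
  c 0  0  1  1  1
  c 0  0  1  1  1
LCS: 'e'
LCS length = 1

1


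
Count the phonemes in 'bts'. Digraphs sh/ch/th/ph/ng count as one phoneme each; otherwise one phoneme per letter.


Parsing 'bts' greedily, digraphs first:
  'b' -> consonant phoneme (phonemes so far: 1)
  't' -> consonant phoneme (phonemes so far: 2)
  's' -> consonant phoneme (phonemes so far: 3)
Total phonemes: 3

3


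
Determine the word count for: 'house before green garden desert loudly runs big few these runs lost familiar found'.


Counting words by splitting on spaces:
  Word 1: 'house'
  Word 2: 'before'
  Word 3: 'green'
  Word 4: 'garden'
  Word 5: 'desert'
  Word 6: 'loudly'
  Word 7: 'runs'
  Word 8: 'big'
  Word 9: 'few'
  Word 10: 'these'
  Word 11: 'runs'
  Word 12: 'lost'
  Word 13: 'familiar'
  Word 14: 'found'
Total words: 14

14
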